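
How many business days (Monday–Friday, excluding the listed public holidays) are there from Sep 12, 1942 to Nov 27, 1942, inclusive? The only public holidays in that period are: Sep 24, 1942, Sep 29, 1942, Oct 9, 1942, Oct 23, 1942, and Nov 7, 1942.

Sep 12, 1942 is a Saturday.
That's 77 days from start to end, counting both.
77 = 7 × 11, so the span is exactly 11 full weeks.
Each full week contributes 5 weekdays (Mon–Fri): 11 × 5 = 55.
Total: 55.
Holidays: Sep 24, 1942 (Thu); Sep 29, 1942 (Tue); Oct 9, 1942 (Fri); Oct 23, 1942 (Fri); Nov 7, 1942 (Sat).
4 of the 5 holidays fall on weekdays; the rest are weekends and were already excluded.
Business days: 55 − 4 = 51.

51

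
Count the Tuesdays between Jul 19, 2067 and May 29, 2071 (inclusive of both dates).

202

Jul 19, 2067 is a Tuesday.
That's 1411 days from start to end, counting both.
1411 = 7 × 201 + 4, so there are 201 full weeks plus 4 extra days.
Each full week contributes one Tuesday: 201 so far.
The 4 extra days are Tue, Wed, Thu, Fri — 1 of them qualifies.
Total: 201 + 1 = 202.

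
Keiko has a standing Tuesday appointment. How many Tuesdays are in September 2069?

4

1 September 2069 is a Sunday.
The range spans 30 days (inclusive of both endpoints).
30 = 7 × 4 + 2, so there are 4 full weeks plus 2 extra days.
Each full week contributes one Tuesday: 4 so far.
The 2 extra days are Sunday, Monday — none qualify.
Total: 4 + 0 = 4.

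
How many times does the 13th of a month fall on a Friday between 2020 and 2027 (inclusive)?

Friday-the-13ths by year:
2020: Mar, Nov
2021: Aug
2022: May
2023: Jan, Oct
2024: Sep, Dec
2025: Jun
2026: Feb, Mar, Nov
2027: Aug

13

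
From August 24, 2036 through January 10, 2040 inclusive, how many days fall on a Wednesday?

176 Wednesdays

August 24, 2036 is a Sunday.
The range spans 1235 days (inclusive of both endpoints).
1235 = 7 × 176 + 3, so there are 176 full weeks plus 3 extra days.
Each full week contributes one Wednesday: 176 so far.
The 3 extra days are Sun, Mon, Tue — none qualify.
Total: 176 + 0 = 176.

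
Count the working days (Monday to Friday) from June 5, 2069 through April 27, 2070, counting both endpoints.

June 5, 2069 is a Wednesday.
From June 5, 2069 to April 27, 2070 is 327 days inclusive.
327 = 7 × 46 + 5, so there are 46 full weeks plus 5 extra days.
Each full week contributes 5 weekdays (Mon–Fri): 46 × 5 = 230.
The 5 extra days are Wednesday, Thursday, Friday, Saturday, Sunday — 3 of them qualify.
Total: 230 + 3 = 233.

233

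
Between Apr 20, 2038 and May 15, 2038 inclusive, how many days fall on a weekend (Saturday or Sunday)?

Apr 20, 2038 is a Tuesday.
From Apr 20, 2038 to May 15, 2038 is 26 days inclusive.
26 = 7 × 3 + 5, so there are 3 full weeks plus 5 extra days.
Each full week contributes 2 weekend days (Sat, Sun): 3 × 2 = 6.
The 5 extra days are Tuesday, Wednesday, Thursday, Friday, Saturday — 1 of them qualifies.
Total: 6 + 1 = 7.

7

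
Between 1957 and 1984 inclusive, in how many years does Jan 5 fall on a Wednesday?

Day of week of January 5 in each year:
1957: Sat, 1958: Sun, 1959: Mon, 1960: Tue, 1961: Thu, 1962: Fri, 1963: Sat, 1964: Sun, 1965: Tue, 1966: Wed ✓, 1967: Thu, 1968: Fri, 1969: Sun, 1970: Mon, 1971: Tue, 1972: Wed ✓, 1973: Fri, 1974: Sat, 1975: Sun, 1976: Mon, 1977: Wed ✓, 1978: Thu, 1979: Fri, 1980: Sat, 1981: Mon, 1982: Tue, 1983: Wed ✓, 1984: Thu
Wednesdays: 1966, 1972, 1977, 1983.

4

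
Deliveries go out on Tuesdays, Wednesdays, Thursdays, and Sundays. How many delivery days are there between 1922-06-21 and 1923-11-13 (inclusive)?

292

1922-06-21 is a Wednesday.
From 1922-06-21 to 1923-11-13 is 511 days inclusive.
511 = 7 × 73, so the span is exactly 73 full weeks.
Each full week contributes 4 days from the set (Tue, Wed, Thu, Sun): 73 × 4 = 292.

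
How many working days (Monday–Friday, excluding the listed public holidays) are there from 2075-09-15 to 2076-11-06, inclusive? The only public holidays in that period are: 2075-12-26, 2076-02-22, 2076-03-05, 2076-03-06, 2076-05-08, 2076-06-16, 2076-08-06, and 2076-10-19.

293 working days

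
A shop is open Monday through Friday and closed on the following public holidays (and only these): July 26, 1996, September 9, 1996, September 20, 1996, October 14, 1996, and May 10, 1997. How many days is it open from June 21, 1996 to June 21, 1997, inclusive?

257

June 21, 1996 is a Friday.
The range spans 366 days (inclusive of both endpoints).
366 = 7 × 52 + 2, so there are 52 full weeks plus 2 extra days.
Each full week contributes 5 weekdays (Mon–Fri): 52 × 5 = 260.
The 2 extra days are Fri, Sat — 1 of them qualifies.
Total: 260 + 1 = 261.
Holidays: July 26, 1996 (Fri); September 9, 1996 (Mon); September 20, 1996 (Fri); October 14, 1996 (Mon); May 10, 1997 (Sat).
4 of the 5 holidays fall on weekdays; the rest are weekends and were already excluded.
Business days: 261 − 4 = 257.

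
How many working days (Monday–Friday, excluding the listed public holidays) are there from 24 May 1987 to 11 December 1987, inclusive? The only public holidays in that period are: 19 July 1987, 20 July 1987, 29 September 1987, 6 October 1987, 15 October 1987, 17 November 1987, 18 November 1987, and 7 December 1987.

24 May 1987 is a Sunday.
The range spans 202 days (inclusive of both endpoints).
202 = 7 × 28 + 6, so there are 28 full weeks plus 6 extra days.
Each full week contributes 5 weekdays (Mon–Fri): 28 × 5 = 140.
The 6 extra days are Sunday, Monday, Tuesday, Wednesday, Thursday, Friday — 5 of them qualify.
Total: 140 + 5 = 145.
Holidays: 19 July 1987 (Sun); 20 July 1987 (Mon); 29 September 1987 (Tue); 6 October 1987 (Tue); 15 October 1987 (Thu); 17 November 1987 (Tue); 18 November 1987 (Wed); 7 December 1987 (Mon).
7 of the 8 holidays fall on weekdays; the rest are weekends and were already excluded.
Business days: 145 − 7 = 138.

138 working days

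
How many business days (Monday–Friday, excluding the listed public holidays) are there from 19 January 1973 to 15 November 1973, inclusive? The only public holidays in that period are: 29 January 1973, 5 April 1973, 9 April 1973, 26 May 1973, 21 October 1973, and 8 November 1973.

19 January 1973 is a Friday.
That's 301 days from start to end, counting both.
301 = 7 × 43, so the span is exactly 43 full weeks.
Each full week contributes 5 weekdays (Mon–Fri): 43 × 5 = 215.
Holidays: 29 January 1973 (Mon); 5 April 1973 (Thu); 9 April 1973 (Mon); 26 May 1973 (Sat); 21 October 1973 (Sun); 8 November 1973 (Thu).
4 of the 6 holidays fall on weekdays; the rest are weekends and were already excluded.
Business days: 215 − 4 = 211.

211 business days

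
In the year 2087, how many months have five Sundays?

A month has five Sundays exactly when Sunday falls within its first (length − 28) days.
Jan: 31 days, starts Wed → 5 of Wed, Thu, Fri
Feb: 28 days, starts Sat → 5 of (none)
Mar: 31 days, starts Sat → 5 of Sat, Sun, Mon ✓
Apr: 30 days, starts Tue → 5 of Tue, Wed
May: 31 days, starts Thu → 5 of Thu, Fri, Sat
Jun: 30 days, starts Sun → 5 of Sun, Mon ✓
Jul: 31 days, starts Tue → 5 of Tue, Wed, Thu
Aug: 31 days, starts Fri → 5 of Fri, Sat, Sun ✓
Sep: 30 days, starts Mon → 5 of Mon, Tue
Oct: 31 days, starts Wed → 5 of Wed, Thu, Fri
Nov: 30 days, starts Sat → 5 of Sat, Sun ✓
Dec: 31 days, starts Mon → 5 of Mon, Tue, Wed
Months with five Sundays: Mar, Jun, Aug, Nov.

4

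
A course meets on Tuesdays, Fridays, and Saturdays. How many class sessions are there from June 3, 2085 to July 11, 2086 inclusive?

June 3, 2085 is a Sunday.
That's 404 days from start to end, counting both.
404 = 7 × 57 + 5, so there are 57 full weeks plus 5 extra days.
Each full week contributes 3 days from the set (Tue, Fri, Sat): 57 × 3 = 171.
The 5 extra days are Sun, Mon, Tue, Wed, Thu — 1 of them qualifies.
Total: 171 + 1 = 172.

172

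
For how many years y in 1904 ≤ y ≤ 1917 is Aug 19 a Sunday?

Day of week of August 19 in each year:
1904: Fri, 1905: Sat, 1906: Sun ✓, 1907: Mon, 1908: Wed, 1909: Thu, 1910: Fri, 1911: Sat, 1912: Mon, 1913: Tue, 1914: Wed, 1915: Thu, 1916: Sat, 1917: Sun ✓
Sundays: 1906, 1917.

2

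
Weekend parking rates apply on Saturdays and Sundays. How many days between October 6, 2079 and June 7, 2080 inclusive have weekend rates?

October 6, 2079 is a Friday.
The range spans 246 days (inclusive of both endpoints).
246 = 7 × 35 + 1, so there are 35 full weeks plus 1 extra day.
Each full week contributes 2 weekend days (Sat, Sun): 35 × 2 = 70.
The 1 extra day is Fri — none qualify.
Total: 70 + 0 = 70.

70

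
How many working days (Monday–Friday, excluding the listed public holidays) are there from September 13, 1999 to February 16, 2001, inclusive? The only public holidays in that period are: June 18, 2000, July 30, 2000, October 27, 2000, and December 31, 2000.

374 working days

September 13, 1999 is a Monday.
From September 13, 1999 to February 16, 2001 is 523 days inclusive.
523 = 7 × 74 + 5, so there are 74 full weeks plus 5 extra days.
Each full week contributes 5 weekdays (Mon–Fri): 74 × 5 = 370.
The 5 extra days are Mon, Tue, Wed, Thu, Fri — 5 of them qualify.
Total: 370 + 5 = 375.
Holidays: June 18, 2000 (Sun); July 30, 2000 (Sun); October 27, 2000 (Fri); December 31, 2000 (Sun).
1 of the 4 holidays fall on weekdays; the rest are weekends and were already excluded.
Business days: 375 − 1 = 374.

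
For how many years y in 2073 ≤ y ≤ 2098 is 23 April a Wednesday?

Day of week of April 23 in each year:
2073: Sun, 2074: Mon, 2075: Tue, 2076: Thu, 2077: Fri, 2078: Sat, 2079: Sun, 2080: Tue, 2081: Wed ✓, 2082: Thu, 2083: Fri, 2084: Sun, 2085: Mon, 2086: Tue, 2087: Wed ✓, 2088: Fri, 2089: Sat, 2090: Sun, 2091: Mon, 2092: Wed ✓, 2093: Thu, 2094: Fri, 2095: Sat, 2096: Mon, 2097: Tue, 2098: Wed ✓
Wednesdays: 2081, 2087, 2092, 2098.

4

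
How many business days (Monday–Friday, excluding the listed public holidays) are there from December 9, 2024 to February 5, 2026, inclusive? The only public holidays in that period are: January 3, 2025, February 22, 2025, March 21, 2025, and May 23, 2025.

301 business days

December 9, 2024 is a Monday.
The range spans 424 days (inclusive of both endpoints).
424 = 7 × 60 + 4, so there are 60 full weeks plus 4 extra days.
Each full week contributes 5 weekdays (Mon–Fri): 60 × 5 = 300.
The 4 extra days are Monday, Tuesday, Wednesday, Thursday — 4 of them qualify.
Total: 300 + 4 = 304.
Holidays: January 3, 2025 (Fri); February 22, 2025 (Sat); March 21, 2025 (Fri); May 23, 2025 (Fri).
3 of the 4 holidays fall on weekdays; the rest are weekends and were already excluded.
Business days: 304 − 3 = 301.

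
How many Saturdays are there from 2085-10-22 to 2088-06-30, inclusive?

140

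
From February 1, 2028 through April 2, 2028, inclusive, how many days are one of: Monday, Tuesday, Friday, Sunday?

35

February 1, 2028 is a Tuesday.
From February 1, 2028 to April 2, 2028 is 62 days inclusive.
62 = 7 × 8 + 6, so there are 8 full weeks plus 6 extra days.
Each full week contributes 4 days from the set (Mon, Tue, Fri, Sun): 8 × 4 = 32.
The 6 extra days are Tue, Wed, Thu, Fri, Sat, Sun — 3 of them qualify.
Total: 32 + 3 = 35.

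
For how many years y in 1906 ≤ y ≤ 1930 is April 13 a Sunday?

Day of week of April 13 in each year:
1906: Fri, 1907: Sat, 1908: Mon, 1909: Tue, 1910: Wed, 1911: Thu, 1912: Sat, 1913: Sun ✓, 1914: Mon, 1915: Tue, 1916: Thu, 1917: Fri, 1918: Sat, 1919: Sun ✓, 1920: Tue, 1921: Wed, 1922: Thu, 1923: Fri, 1924: Sun ✓, 1925: Mon, 1926: Tue, 1927: Wed, 1928: Fri, 1929: Sat, 1930: Sun ✓
Sundays: 1913, 1919, 1924, 1930.

4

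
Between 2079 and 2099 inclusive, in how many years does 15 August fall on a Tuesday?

3

Day of week of August 15 in each year:
2079: Tue ✓, 2080: Thu, 2081: Fri, 2082: Sat, 2083: Sun, 2084: Tue ✓, 2085: Wed, 2086: Thu, 2087: Fri, 2088: Sun, 2089: Mon, 2090: Tue ✓, 2091: Wed, 2092: Fri, 2093: Sat, 2094: Sun, 2095: Mon, 2096: Wed, 2097: Thu, 2098: Fri, 2099: Sat
Tuesdays: 2079, 2084, 2090.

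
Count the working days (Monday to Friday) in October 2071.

22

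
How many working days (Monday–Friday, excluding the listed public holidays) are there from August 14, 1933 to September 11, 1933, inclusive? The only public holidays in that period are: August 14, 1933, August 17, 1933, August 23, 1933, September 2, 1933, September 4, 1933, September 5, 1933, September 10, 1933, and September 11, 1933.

15

August 14, 1933 is a Monday.
From August 14, 1933 to September 11, 1933 is 29 days inclusive.
29 = 7 × 4 + 1, so there are 4 full weeks plus 1 extra day.
Each full week contributes 5 weekdays (Mon–Fri): 4 × 5 = 20.
The 1 extra day is Monday — 1 of them qualifies.
Total: 20 + 1 = 21.
Holidays: August 14, 1933 (Mon); August 17, 1933 (Thu); August 23, 1933 (Wed); September 2, 1933 (Sat); September 4, 1933 (Mon); September 5, 1933 (Tue); September 10, 1933 (Sun); September 11, 1933 (Mon).
6 of the 8 holidays fall on weekdays; the rest are weekends and were already excluded.
Business days: 21 − 6 = 15.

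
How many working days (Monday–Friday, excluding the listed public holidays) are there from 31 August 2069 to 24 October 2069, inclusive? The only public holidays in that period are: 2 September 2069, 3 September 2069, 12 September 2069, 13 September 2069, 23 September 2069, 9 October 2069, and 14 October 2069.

31 August 2069 is a Saturday.
The range spans 55 days (inclusive of both endpoints).
55 = 7 × 7 + 6, so there are 7 full weeks plus 6 extra days.
Each full week contributes 5 weekdays (Mon–Fri): 7 × 5 = 35.
The 6 extra days are Saturday, Sunday, Monday, Tuesday, Wednesday, Thursday — 4 of them qualify.
Total: 35 + 4 = 39.
Holidays: 2 September 2069 (Mon); 3 September 2069 (Tue); 12 September 2069 (Thu); 13 September 2069 (Fri); 23 September 2069 (Mon); 9 October 2069 (Wed); 14 October 2069 (Mon).
All 7 holidays fall on weekdays, so subtract 7.
Business days: 39 − 7 = 32.

32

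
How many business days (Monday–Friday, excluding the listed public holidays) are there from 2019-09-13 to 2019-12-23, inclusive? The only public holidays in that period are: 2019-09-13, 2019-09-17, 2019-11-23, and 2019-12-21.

2019-09-13 is a Friday.
The range spans 102 days (inclusive of both endpoints).
102 = 7 × 14 + 4, so there are 14 full weeks plus 4 extra days.
Each full week contributes 5 weekdays (Mon–Fri): 14 × 5 = 70.
The 4 extra days are Friday, Saturday, Sunday, Monday — 2 of them qualify.
Total: 70 + 2 = 72.
Holidays: 2019-09-13 (Fri); 2019-09-17 (Tue); 2019-11-23 (Sat); 2019-12-21 (Sat).
2 of the 4 holidays fall on weekdays; the rest are weekends and were already excluded.
Business days: 72 − 2 = 70.

70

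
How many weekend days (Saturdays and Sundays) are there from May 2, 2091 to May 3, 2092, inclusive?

May 2, 2091 is a Wednesday.
That's 368 days from start to end, counting both.
368 = 7 × 52 + 4, so there are 52 full weeks plus 4 extra days.
Each full week contributes 2 weekend days (Sat, Sun): 52 × 2 = 104.
The 4 extra days are Wed, Thu, Fri, Sat — 1 of them qualifies.
Total: 104 + 1 = 105.

105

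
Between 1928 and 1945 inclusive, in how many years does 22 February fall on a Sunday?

Day of week of February 22 in each year:
1928: Wed, 1929: Fri, 1930: Sat, 1931: Sun ✓, 1932: Mon, 1933: Wed, 1934: Thu, 1935: Fri, 1936: Sat, 1937: Mon, 1938: Tue, 1939: Wed, 1940: Thu, 1941: Sat, 1942: Sun ✓, 1943: Mon, 1944: Tue, 1945: Thu
Sundays: 1931, 1942.

2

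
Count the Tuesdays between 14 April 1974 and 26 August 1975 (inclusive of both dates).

14 April 1974 is a Sunday.
From 14 April 1974 to 26 August 1975 is 500 days inclusive.
500 = 7 × 71 + 3, so there are 71 full weeks plus 3 extra days.
Each full week contributes one Tuesday: 71 so far.
The 3 extra days are Sunday, Monday, Tuesday — 1 of them qualifies.
Total: 71 + 1 = 72.

72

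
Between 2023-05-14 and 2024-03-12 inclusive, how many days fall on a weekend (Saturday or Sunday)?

2023-05-14 is a Sunday.
The range spans 304 days (inclusive of both endpoints).
304 = 7 × 43 + 3, so there are 43 full weeks plus 3 extra days.
Each full week contributes 2 weekend days (Sat, Sun): 43 × 2 = 86.
The 3 extra days are Sunday, Monday, Tuesday — 1 of them qualifies.
Total: 86 + 1 = 87.

87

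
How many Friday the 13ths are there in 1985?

The 13th falls on a Friday when the month's 13th has weekday Fri.
Jan 13 is Sun; Feb 13 is Wed; Mar 13 is Wed; Apr 13 is Sat; May 13 is Mon; Jun 13 is Thu; Jul 13 is Sat; Aug 13 is Tue; Sep 13 is Fri ✓; Oct 13 is Sun; Nov 13 is Wed; Dec 13 is Fri ✓.
Friday the 13ths: Sep, Dec.

2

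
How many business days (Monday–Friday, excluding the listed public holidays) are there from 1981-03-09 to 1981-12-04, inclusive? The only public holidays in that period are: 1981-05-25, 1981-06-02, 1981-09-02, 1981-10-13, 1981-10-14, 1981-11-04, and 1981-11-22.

189

1981-03-09 is a Monday.
That's 271 days from start to end, counting both.
271 = 7 × 38 + 5, so there are 38 full weeks plus 5 extra days.
Each full week contributes 5 weekdays (Mon–Fri): 38 × 5 = 190.
The 5 extra days are Mon, Tue, Wed, Thu, Fri — 5 of them qualify.
Total: 190 + 5 = 195.
Holidays: 1981-05-25 (Mon); 1981-06-02 (Tue); 1981-09-02 (Wed); 1981-10-13 (Tue); 1981-10-14 (Wed); 1981-11-04 (Wed); 1981-11-22 (Sun).
6 of the 7 holidays fall on weekdays; the rest are weekends and were already excluded.
Business days: 195 − 6 = 189.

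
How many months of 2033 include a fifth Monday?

A month has five Mondays exactly when Monday falls within its first (length − 28) days.
Jan: 31 days, starts Sat → 5 of Sat, Sun, Mon ✓
Feb: 28 days, starts Tue → 5 of (none)
Mar: 31 days, starts Tue → 5 of Tue, Wed, Thu
Apr: 30 days, starts Fri → 5 of Fri, Sat
May: 31 days, starts Sun → 5 of Sun, Mon, Tue ✓
Jun: 30 days, starts Wed → 5 of Wed, Thu
Jul: 31 days, starts Fri → 5 of Fri, Sat, Sun
Aug: 31 days, starts Mon → 5 of Mon, Tue, Wed ✓
Sep: 30 days, starts Thu → 5 of Thu, Fri
Oct: 31 days, starts Sat → 5 of Sat, Sun, Mon ✓
Nov: 30 days, starts Tue → 5 of Tue, Wed
Dec: 31 days, starts Thu → 5 of Thu, Fri, Sat
Months with five Mondays: Jan, May, Aug, Oct.

4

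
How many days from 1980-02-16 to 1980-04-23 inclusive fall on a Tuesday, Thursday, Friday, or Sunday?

1980-02-16 is a Saturday.
From 1980-02-16 to 1980-04-23 is 68 days inclusive.
68 = 7 × 9 + 5, so there are 9 full weeks plus 5 extra days.
Each full week contributes 4 days from the set (Tue, Thu, Fri, Sun): 9 × 4 = 36.
The 5 extra days are Sat, Sun, Mon, Tue, Wed — 2 of them qualify.
Total: 36 + 2 = 38.

38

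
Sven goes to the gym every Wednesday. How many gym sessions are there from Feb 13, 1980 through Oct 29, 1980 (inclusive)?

38 Wednesdays

Feb 13, 1980 is a Wednesday.
That's 260 days from start to end, counting both.
260 = 7 × 37 + 1, so there are 37 full weeks plus 1 extra day.
Each full week contributes one Wednesday: 37 so far.
The 1 extra day is Wednesday — 1 of them qualifies.
Total: 37 + 1 = 38.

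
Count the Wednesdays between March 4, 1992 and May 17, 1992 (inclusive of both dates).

March 4, 1992 is a Wednesday.
That's 75 days from start to end, counting both.
75 = 7 × 10 + 5, so there are 10 full weeks plus 5 extra days.
Each full week contributes one Wednesday: 10 so far.
The 5 extra days are Wednesday, Thursday, Friday, Saturday, Sunday — 1 of them qualifies.
Total: 10 + 1 = 11.

11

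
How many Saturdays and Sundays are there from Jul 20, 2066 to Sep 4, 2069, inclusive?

Jul 20, 2066 is a Tuesday.
That's 1143 days from start to end, counting both.
1143 = 7 × 163 + 2, so there are 163 full weeks plus 2 extra days.
Each full week contributes 2 weekend days (Sat, Sun): 163 × 2 = 326.
The 2 extra days are Tuesday, Wednesday — none qualify.
Total: 326 + 0 = 326.

326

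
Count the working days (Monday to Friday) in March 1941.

21 weekdays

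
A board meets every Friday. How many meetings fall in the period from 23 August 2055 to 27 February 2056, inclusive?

27

23 August 2055 is a Monday.
From 23 August 2055 to 27 February 2056 is 189 days inclusive.
189 = 7 × 27, so the span is exactly 27 full weeks.
Each full week contributes one Friday: 27 so far.
Total: 27.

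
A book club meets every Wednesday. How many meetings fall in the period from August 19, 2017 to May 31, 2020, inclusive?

145

August 19, 2017 is a Saturday.
From August 19, 2017 to May 31, 2020 is 1017 days inclusive.
1017 = 7 × 145 + 2, so there are 145 full weeks plus 2 extra days.
Each full week contributes one Wednesday: 145 so far.
The 2 extra days are Saturday, Sunday — none qualify.
Total: 145 + 0 = 145.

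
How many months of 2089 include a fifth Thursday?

4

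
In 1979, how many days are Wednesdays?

January 1, 1979 is a Monday.
That's 365 days from start to end, counting both.
365 = 7 × 52 + 1, so there are 52 full weeks plus 1 extra day.
Each full week contributes one Wednesday: 52 so far.
The 1 extra day is Mon — none qualify.
Total: 52 + 0 = 52.

52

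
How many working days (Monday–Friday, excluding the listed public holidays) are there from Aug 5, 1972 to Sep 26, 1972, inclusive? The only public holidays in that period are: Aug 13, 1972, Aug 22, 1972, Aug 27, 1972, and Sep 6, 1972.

Aug 5, 1972 is a Saturday.
From Aug 5, 1972 to Sep 26, 1972 is 53 days inclusive.
53 = 7 × 7 + 4, so there are 7 full weeks plus 4 extra days.
Each full week contributes 5 weekdays (Mon–Fri): 7 × 5 = 35.
The 4 extra days are Saturday, Sunday, Monday, Tuesday — 2 of them qualify.
Total: 35 + 2 = 37.
Holidays: Aug 13, 1972 (Sun); Aug 22, 1972 (Tue); Aug 27, 1972 (Sun); Sep 6, 1972 (Wed).
2 of the 4 holidays fall on weekdays; the rest are weekends and were already excluded.
Business days: 37 − 2 = 35.

35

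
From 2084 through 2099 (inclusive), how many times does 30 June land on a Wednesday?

2

Day of week of June 30 in each year:
2084: Fri, 2085: Sat, 2086: Sun, 2087: Mon, 2088: Wed ✓, 2089: Thu, 2090: Fri, 2091: Sat, 2092: Mon, 2093: Tue, 2094: Wed ✓, 2095: Thu, 2096: Sat, 2097: Sun, 2098: Mon, 2099: Tue
Wednesdays: 2088, 2094.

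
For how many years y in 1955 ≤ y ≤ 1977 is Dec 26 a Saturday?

3

Day of week of December 26 in each year:
1955: Mon, 1956: Wed, 1957: Thu, 1958: Fri, 1959: Sat ✓, 1960: Mon, 1961: Tue, 1962: Wed, 1963: Thu, 1964: Sat ✓, 1965: Sun, 1966: Mon, 1967: Tue, 1968: Thu, 1969: Fri, 1970: Sat ✓, 1971: Sun, 1972: Tue, 1973: Wed, 1974: Thu, 1975: Fri, 1976: Sun, 1977: Mon
Saturdays: 1959, 1964, 1970.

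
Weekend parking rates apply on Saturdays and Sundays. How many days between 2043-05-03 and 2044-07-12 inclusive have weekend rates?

125

2043-05-03 is a Sunday.
From 2043-05-03 to 2044-07-12 is 437 days inclusive.
437 = 7 × 62 + 3, so there are 62 full weeks plus 3 extra days.
Each full week contributes 2 weekend days (Sat, Sun): 62 × 2 = 124.
The 3 extra days are Sunday, Monday, Tuesday — 1 of them qualifies.
Total: 124 + 1 = 125.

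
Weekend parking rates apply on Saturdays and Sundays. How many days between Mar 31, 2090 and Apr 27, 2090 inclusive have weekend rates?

8

Mar 31, 2090 is a Friday.
That's 28 days from start to end, counting both.
28 = 7 × 4, so the span is exactly 4 full weeks.
Each full week contributes 2 weekend days (Sat, Sun): 4 × 2 = 8.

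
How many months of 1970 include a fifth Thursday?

A month has five Thursdays exactly when Thursday falls within its first (length − 28) days.
Jan: 31 days, starts Thu → 5 of Thu, Fri, Sat ✓
Feb: 28 days, starts Sun → 5 of (none)
Mar: 31 days, starts Sun → 5 of Sun, Mon, Tue
Apr: 30 days, starts Wed → 5 of Wed, Thu ✓
May: 31 days, starts Fri → 5 of Fri, Sat, Sun
Jun: 30 days, starts Mon → 5 of Mon, Tue
Jul: 31 days, starts Wed → 5 of Wed, Thu, Fri ✓
Aug: 31 days, starts Sat → 5 of Sat, Sun, Mon
Sep: 30 days, starts Tue → 5 of Tue, Wed
Oct: 31 days, starts Thu → 5 of Thu, Fri, Sat ✓
Nov: 30 days, starts Sun → 5 of Sun, Mon
Dec: 31 days, starts Tue → 5 of Tue, Wed, Thu ✓
Months with five Thursdays: Jan, Apr, Jul, Oct, Dec.

5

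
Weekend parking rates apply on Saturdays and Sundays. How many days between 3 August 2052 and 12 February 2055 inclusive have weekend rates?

3 August 2052 is a Saturday.
The range spans 924 days (inclusive of both endpoints).
924 = 7 × 132, so the span is exactly 132 full weeks.
Each full week contributes 2 weekend days (Sat, Sun): 132 × 2 = 264.

264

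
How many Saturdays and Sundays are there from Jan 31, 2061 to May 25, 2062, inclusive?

136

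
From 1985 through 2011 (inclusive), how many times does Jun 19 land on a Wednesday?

Day of week of June 19 in each year:
1985: Wed ✓, 1986: Thu, 1987: Fri, 1988: Sun, 1989: Mon, 1990: Tue, 1991: Wed ✓, 1992: Fri, 1993: Sat, 1994: Sun, 1995: Mon, 1996: Wed ✓, 1997: Thu, 1998: Fri, 1999: Sat, 2000: Mon, 2001: Tue, 2002: Wed ✓, 2003: Thu, 2004: Sat, 2005: Sun, 2006: Mon, 2007: Tue, 2008: Thu, 2009: Fri, 2010: Sat, 2011: Sun
Wednesdays: 1985, 1991, 1996, 2002.

4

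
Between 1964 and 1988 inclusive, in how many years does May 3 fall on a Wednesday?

Day of week of May 3 in each year:
1964: Sun, 1965: Mon, 1966: Tue, 1967: Wed ✓, 1968: Fri, 1969: Sat, 1970: Sun, 1971: Mon, 1972: Wed ✓, 1973: Thu, 1974: Fri, 1975: Sat, 1976: Mon, 1977: Tue, 1978: Wed ✓, 1979: Thu, 1980: Sat, 1981: Sun, 1982: Mon, 1983: Tue, 1984: Thu, 1985: Fri, 1986: Sat, 1987: Sun, 1988: Tue
Wednesdays: 1967, 1972, 1978.

3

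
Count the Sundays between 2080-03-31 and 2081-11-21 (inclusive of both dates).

86 Sundays

2080-03-31 is a Sunday.
The range spans 601 days (inclusive of both endpoints).
601 = 7 × 85 + 6, so there are 85 full weeks plus 6 extra days.
Each full week contributes one Sunday: 85 so far.
The 6 extra days are Sun, Mon, Tue, Wed, Thu, Fri — 1 of them qualifies.
Total: 85 + 1 = 86.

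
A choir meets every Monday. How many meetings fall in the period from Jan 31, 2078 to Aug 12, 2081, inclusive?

185

Jan 31, 2078 is a Monday.
That's 1290 days from start to end, counting both.
1290 = 7 × 184 + 2, so there are 184 full weeks plus 2 extra days.
Each full week contributes one Monday: 184 so far.
The 2 extra days are Mon, Tue — 1 of them qualifies.
Total: 184 + 1 = 185.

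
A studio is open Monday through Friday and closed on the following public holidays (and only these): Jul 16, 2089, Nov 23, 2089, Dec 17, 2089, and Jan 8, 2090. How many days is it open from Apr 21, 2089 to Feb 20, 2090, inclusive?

217

Apr 21, 2089 is a Thursday.
That's 306 days from start to end, counting both.
306 = 7 × 43 + 5, so there are 43 full weeks plus 5 extra days.
Each full week contributes 5 weekdays (Mon–Fri): 43 × 5 = 215.
The 5 extra days are Thu, Fri, Sat, Sun, Mon — 3 of them qualify.
Total: 215 + 3 = 218.
Holidays: Jul 16, 2089 (Sat); Nov 23, 2089 (Wed); Dec 17, 2089 (Sat); Jan 8, 2090 (Sun).
1 of the 4 holidays fall on weekdays; the rest are weekends and were already excluded.
Business days: 218 − 1 = 217.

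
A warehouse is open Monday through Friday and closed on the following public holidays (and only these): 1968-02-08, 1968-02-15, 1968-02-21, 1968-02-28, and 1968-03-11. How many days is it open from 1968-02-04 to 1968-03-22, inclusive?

1968-02-04 is a Sunday.
From 1968-02-04 to 1968-03-22 is 48 days inclusive.
48 = 7 × 6 + 6, so there are 6 full weeks plus 6 extra days.
Each full week contributes 5 weekdays (Mon–Fri): 6 × 5 = 30.
The 6 extra days are Sunday, Monday, Tuesday, Wednesday, Thursday, Friday — 5 of them qualify.
Total: 30 + 5 = 35.
Holidays: 1968-02-08 (Thu); 1968-02-15 (Thu); 1968-02-21 (Wed); 1968-02-28 (Wed); 1968-03-11 (Mon).
All 5 holidays fall on weekdays, so subtract 5.
Business days: 35 − 5 = 30.

30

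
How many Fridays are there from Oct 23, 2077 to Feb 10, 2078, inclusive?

Oct 23, 2077 is a Saturday.
That's 111 days from start to end, counting both.
111 = 7 × 15 + 6, so there are 15 full weeks plus 6 extra days.
Each full week contributes one Friday: 15 so far.
The 6 extra days are Sat, Sun, Mon, Tue, Wed, Thu — none qualify.
Total: 15 + 0 = 15.

15 Fridays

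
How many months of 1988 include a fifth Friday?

5

A month has five Fridays exactly when Friday falls within its first (length − 28) days.
Jan: 31 days, starts Fri → 5 of Fri, Sat, Sun ✓
Feb: 29 days, starts Mon → 5 of Mon
Mar: 31 days, starts Tue → 5 of Tue, Wed, Thu
Apr: 30 days, starts Fri → 5 of Fri, Sat ✓
May: 31 days, starts Sun → 5 of Sun, Mon, Tue
Jun: 30 days, starts Wed → 5 of Wed, Thu
Jul: 31 days, starts Fri → 5 of Fri, Sat, Sun ✓
Aug: 31 days, starts Mon → 5 of Mon, Tue, Wed
Sep: 30 days, starts Thu → 5 of Thu, Fri ✓
Oct: 31 days, starts Sat → 5 of Sat, Sun, Mon
Nov: 30 days, starts Tue → 5 of Tue, Wed
Dec: 31 days, starts Thu → 5 of Thu, Fri, Sat ✓
Months with five Fridays: Jan, Apr, Jul, Sep, Dec.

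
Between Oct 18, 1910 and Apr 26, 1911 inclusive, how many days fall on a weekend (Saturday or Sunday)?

Oct 18, 1910 is a Tuesday.
That's 191 days from start to end, counting both.
191 = 7 × 27 + 2, so there are 27 full weeks plus 2 extra days.
Each full week contributes 2 weekend days (Sat, Sun): 27 × 2 = 54.
The 2 extra days are Tue, Wed — none qualify.
Total: 54 + 0 = 54.

54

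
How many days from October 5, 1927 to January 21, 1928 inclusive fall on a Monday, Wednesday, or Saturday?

47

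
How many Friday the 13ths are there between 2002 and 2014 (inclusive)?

22

Friday-the-13ths by year:
2002: Sep, Dec
2003: Jun
2004: Feb, Aug
2005: May
2006: Jan, Oct
2007: Apr, Jul
2008: Jun
2009: Feb, Mar, Nov
2010: Aug
2011: May
2012: Jan, Apr, Jul
2013: Sep, Dec
2014: Jun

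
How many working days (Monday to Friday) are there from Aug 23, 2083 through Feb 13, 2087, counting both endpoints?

Aug 23, 2083 is a Monday.
From Aug 23, 2083 to Feb 13, 2087 is 1271 days inclusive.
1271 = 7 × 181 + 4, so there are 181 full weeks plus 4 extra days.
Each full week contributes 5 weekdays (Mon–Fri): 181 × 5 = 905.
The 4 extra days are Monday, Tuesday, Wednesday, Thursday — 4 of them qualify.
Total: 905 + 4 = 909.

909 weekdays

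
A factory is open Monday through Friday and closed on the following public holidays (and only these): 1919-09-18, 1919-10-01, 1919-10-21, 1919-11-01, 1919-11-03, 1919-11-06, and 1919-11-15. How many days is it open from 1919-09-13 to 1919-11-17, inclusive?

41

1919-09-13 is a Saturday.
That's 66 days from start to end, counting both.
66 = 7 × 9 + 3, so there are 9 full weeks plus 3 extra days.
Each full week contributes 5 weekdays (Mon–Fri): 9 × 5 = 45.
The 3 extra days are Sat, Sun, Mon — 1 of them qualifies.
Total: 45 + 1 = 46.
Holidays: 1919-09-18 (Thu); 1919-10-01 (Wed); 1919-10-21 (Tue); 1919-11-01 (Sat); 1919-11-03 (Mon); 1919-11-06 (Thu); 1919-11-15 (Sat).
5 of the 7 holidays fall on weekdays; the rest are weekends and were already excluded.
Business days: 46 − 5 = 41.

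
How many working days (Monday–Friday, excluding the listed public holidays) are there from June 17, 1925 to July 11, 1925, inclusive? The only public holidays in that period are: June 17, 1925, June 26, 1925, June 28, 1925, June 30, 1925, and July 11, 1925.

15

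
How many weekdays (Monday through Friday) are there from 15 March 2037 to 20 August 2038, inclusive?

375

15 March 2037 is a Sunday.
That's 524 days from start to end, counting both.
524 = 7 × 74 + 6, so there are 74 full weeks plus 6 extra days.
Each full week contributes 5 weekdays (Mon–Fri): 74 × 5 = 370.
The 6 extra days are Sun, Mon, Tue, Wed, Thu, Fri — 5 of them qualify.
Total: 370 + 5 = 375.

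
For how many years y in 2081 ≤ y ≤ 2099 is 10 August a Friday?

3

Day of week of August 10 in each year:
2081: Sun, 2082: Mon, 2083: Tue, 2084: Thu, 2085: Fri ✓, 2086: Sat, 2087: Sun, 2088: Tue, 2089: Wed, 2090: Thu, 2091: Fri ✓, 2092: Sun, 2093: Mon, 2094: Tue, 2095: Wed, 2096: Fri ✓, 2097: Sat, 2098: Sun, 2099: Mon
Fridays: 2085, 2091, 2096.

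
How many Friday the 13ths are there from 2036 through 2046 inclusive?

Friday-the-13ths by year:
2036: Jun
2037: Feb, Mar, Nov
2038: Aug
2039: May
2040: Jan, Apr, Jul
2041: Sep, Dec
2042: Jun
2043: Feb, Mar, Nov
2044: May
2045: Jan, Oct
2046: Apr, Jul

20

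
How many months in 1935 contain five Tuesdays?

A month has five Tuesdays exactly when Tuesday falls within its first (length − 28) days.
Jan: 31 days, starts Tue → 5 of Tue, Wed, Thu ✓
Feb: 28 days, starts Fri → 5 of (none)
Mar: 31 days, starts Fri → 5 of Fri, Sat, Sun
Apr: 30 days, starts Mon → 5 of Mon, Tue ✓
May: 31 days, starts Wed → 5 of Wed, Thu, Fri
Jun: 30 days, starts Sat → 5 of Sat, Sun
Jul: 31 days, starts Mon → 5 of Mon, Tue, Wed ✓
Aug: 31 days, starts Thu → 5 of Thu, Fri, Sat
Sep: 30 days, starts Sun → 5 of Sun, Mon
Oct: 31 days, starts Tue → 5 of Tue, Wed, Thu ✓
Nov: 30 days, starts Fri → 5 of Fri, Sat
Dec: 31 days, starts Sun → 5 of Sun, Mon, Tue ✓
Months with five Tuesdays: Jan, Apr, Jul, Oct, Dec.

5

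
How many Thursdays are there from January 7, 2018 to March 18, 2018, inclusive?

January 7, 2018 is a Sunday.
That's 71 days from start to end, counting both.
71 = 7 × 10 + 1, so there are 10 full weeks plus 1 extra day.
Each full week contributes one Thursday: 10 so far.
The 1 extra day is Sunday — none qualify.
Total: 10 + 0 = 10.

10 Thursdays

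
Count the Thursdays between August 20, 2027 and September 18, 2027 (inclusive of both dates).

4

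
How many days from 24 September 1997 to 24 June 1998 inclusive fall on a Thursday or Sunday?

78

24 September 1997 is a Wednesday.
That's 274 days from start to end, counting both.
274 = 7 × 39 + 1, so there are 39 full weeks plus 1 extra day.
Each full week contributes 2 days from the set (Thu, Sun): 39 × 2 = 78.
The 1 extra day is Wednesday — none qualify.
Total: 78 + 0 = 78.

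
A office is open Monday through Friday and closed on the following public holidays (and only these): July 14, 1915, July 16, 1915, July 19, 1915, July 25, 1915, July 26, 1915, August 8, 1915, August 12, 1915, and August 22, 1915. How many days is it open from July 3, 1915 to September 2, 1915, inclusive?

39

July 3, 1915 is a Saturday.
That's 62 days from start to end, counting both.
62 = 7 × 8 + 6, so there are 8 full weeks plus 6 extra days.
Each full week contributes 5 weekdays (Mon–Fri): 8 × 5 = 40.
The 6 extra days are Saturday, Sunday, Monday, Tuesday, Wednesday, Thursday — 4 of them qualify.
Total: 40 + 4 = 44.
Holidays: July 14, 1915 (Wed); July 16, 1915 (Fri); July 19, 1915 (Mon); July 25, 1915 (Sun); July 26, 1915 (Mon); August 8, 1915 (Sun); August 12, 1915 (Thu); August 22, 1915 (Sun).
5 of the 8 holidays fall on weekdays; the rest are weekends and were already excluded.
Business days: 44 − 5 = 39.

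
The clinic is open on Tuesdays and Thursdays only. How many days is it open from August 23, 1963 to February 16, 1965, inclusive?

155

August 23, 1963 is a Friday.
The range spans 544 days (inclusive of both endpoints).
544 = 7 × 77 + 5, so there are 77 full weeks plus 5 extra days.
Each full week contributes 2 days from the set (Tue, Thu): 77 × 2 = 154.
The 5 extra days are Fri, Sat, Sun, Mon, Tue — 1 of them qualifies.
Total: 154 + 1 = 155.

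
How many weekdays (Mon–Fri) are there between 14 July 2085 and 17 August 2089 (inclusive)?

1068

14 July 2085 is a Saturday.
The range spans 1496 days (inclusive of both endpoints).
1496 = 7 × 213 + 5, so there are 213 full weeks plus 5 extra days.
Each full week contributes 5 weekdays (Mon–Fri): 213 × 5 = 1065.
The 5 extra days are Sat, Sun, Mon, Tue, Wed — 3 of them qualify.
Total: 1065 + 3 = 1068.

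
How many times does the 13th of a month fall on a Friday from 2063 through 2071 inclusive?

Friday-the-13ths by year:
2063: Apr, Jul
2064: Jun
2065: Feb, Mar, Nov
2066: Aug
2067: May
2068: Jan, Apr, Jul
2069: Sep, Dec
2070: Jun
2071: Feb, Mar, Nov

17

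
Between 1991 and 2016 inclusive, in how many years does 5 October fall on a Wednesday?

4

Day of week of October 5 in each year:
1991: Sat, 1992: Mon, 1993: Tue, 1994: Wed ✓, 1995: Thu, 1996: Sat, 1997: Sun, 1998: Mon, 1999: Tue, 2000: Thu, 2001: Fri, 2002: Sat, 2003: Sun, 2004: Tue, 2005: Wed ✓, 2006: Thu, 2007: Fri, 2008: Sun, 2009: Mon, 2010: Tue, 2011: Wed ✓, 2012: Fri, 2013: Sat, 2014: Sun, 2015: Mon, 2016: Wed ✓
Wednesdays: 1994, 2005, 2011, 2016.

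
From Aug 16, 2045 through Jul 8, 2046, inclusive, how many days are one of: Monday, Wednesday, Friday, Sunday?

187

Aug 16, 2045 is a Wednesday.
The range spans 327 days (inclusive of both endpoints).
327 = 7 × 46 + 5, so there are 46 full weeks plus 5 extra days.
Each full week contributes 4 days from the set (Mon, Wed, Fri, Sun): 46 × 4 = 184.
The 5 extra days are Wed, Thu, Fri, Sat, Sun — 3 of them qualify.
Total: 184 + 3 = 187.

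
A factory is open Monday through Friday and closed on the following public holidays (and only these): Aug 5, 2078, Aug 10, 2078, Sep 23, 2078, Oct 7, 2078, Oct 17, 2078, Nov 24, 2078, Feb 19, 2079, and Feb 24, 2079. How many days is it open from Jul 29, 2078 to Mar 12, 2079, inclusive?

Jul 29, 2078 is a Friday.
The range spans 227 days (inclusive of both endpoints).
227 = 7 × 32 + 3, so there are 32 full weeks plus 3 extra days.
Each full week contributes 5 weekdays (Mon–Fri): 32 × 5 = 160.
The 3 extra days are Friday, Saturday, Sunday — 1 of them qualifies.
Total: 160 + 1 = 161.
Holidays: Aug 5, 2078 (Fri); Aug 10, 2078 (Wed); Sep 23, 2078 (Fri); Oct 7, 2078 (Fri); Oct 17, 2078 (Mon); Nov 24, 2078 (Thu); Feb 19, 2079 (Sun); Feb 24, 2079 (Fri).
7 of the 8 holidays fall on weekdays; the rest are weekends and were already excluded.
Business days: 161 − 7 = 154.

154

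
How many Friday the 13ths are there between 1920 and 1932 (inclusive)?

23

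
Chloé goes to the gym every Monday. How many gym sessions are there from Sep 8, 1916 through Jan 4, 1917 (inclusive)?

17 Mondays

Sep 8, 1916 is a Friday.
That's 119 days from start to end, counting both.
119 = 7 × 17, so the span is exactly 17 full weeks.
Each full week contributes one Monday: 17 so far.
Total: 17.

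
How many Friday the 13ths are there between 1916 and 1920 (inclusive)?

8

Friday-the-13ths by year:
1916: Oct
1917: Apr, Jul
1918: Sep, Dec
1919: Jun
1920: Feb, Aug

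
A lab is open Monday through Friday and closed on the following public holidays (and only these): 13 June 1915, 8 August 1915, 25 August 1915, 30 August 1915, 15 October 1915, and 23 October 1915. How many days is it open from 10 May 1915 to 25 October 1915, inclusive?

118 business days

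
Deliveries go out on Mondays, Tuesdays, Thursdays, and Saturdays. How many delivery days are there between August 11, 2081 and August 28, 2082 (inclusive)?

August 11, 2081 is a Monday.
From August 11, 2081 to August 28, 2082 is 383 days inclusive.
383 = 7 × 54 + 5, so there are 54 full weeks plus 5 extra days.
Each full week contributes 4 days from the set (Mon, Tue, Thu, Sat): 54 × 4 = 216.
The 5 extra days are Monday, Tuesday, Wednesday, Thursday, Friday — 3 of them qualify.
Total: 216 + 3 = 219.

219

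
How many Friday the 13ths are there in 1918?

The 13th falls on a Friday when the month's 13th has weekday Fri.
Jan 13 is Sun; Feb 13 is Wed; Mar 13 is Wed; Apr 13 is Sat; May 13 is Mon; Jun 13 is Thu; Jul 13 is Sat; Aug 13 is Tue; Sep 13 is Fri ✓; Oct 13 is Sun; Nov 13 is Wed; Dec 13 is Fri ✓.
Friday the 13ths: Sep, Dec.

2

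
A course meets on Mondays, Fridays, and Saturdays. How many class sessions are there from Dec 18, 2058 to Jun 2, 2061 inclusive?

384

Dec 18, 2058 is a Wednesday.
From Dec 18, 2058 to Jun 2, 2061 is 898 days inclusive.
898 = 7 × 128 + 2, so there are 128 full weeks plus 2 extra days.
Each full week contributes 3 days from the set (Mon, Fri, Sat): 128 × 3 = 384.
The 2 extra days are Wed, Thu — none qualify.
Total: 384 + 0 = 384.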